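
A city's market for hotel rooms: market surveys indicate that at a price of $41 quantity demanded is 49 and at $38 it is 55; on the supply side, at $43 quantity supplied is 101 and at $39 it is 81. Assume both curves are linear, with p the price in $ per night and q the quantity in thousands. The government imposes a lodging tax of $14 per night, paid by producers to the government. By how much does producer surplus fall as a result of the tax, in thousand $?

Demand slope: (55 − 49)/(38 − 41) = -2, so qd = 131 − 2p.
Supply slope: (81 − 101)/(39 − 43) = 5, so qs = 5p − 114.
Before the tax: set 131 − 2p = 5p − 114 → p* = $35, q* = 61.
With the tax collected from producers, supply shifts: qs = 5(p − 14) − 114.
Solving gives q = 41 with consumers paying $45 and producers receiving $31 (the $14 wedge).
ΔPS is the trapezoid between Q = 41 and Q = 61 of height $4: ½ · (61 + 41) · 4 = $204.

Producer surplus falls by $204 thousand.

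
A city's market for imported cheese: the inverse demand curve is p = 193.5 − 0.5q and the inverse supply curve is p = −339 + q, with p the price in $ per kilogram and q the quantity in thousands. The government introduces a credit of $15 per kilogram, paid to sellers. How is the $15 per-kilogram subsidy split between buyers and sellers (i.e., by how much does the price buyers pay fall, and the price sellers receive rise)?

Rewrite in direct form: qd = 387 − 2p and qs = p + 339.
Without the subsidy, 387 − 2p = p + 339 gives 3p = 48, so p* = $16 and q* = 355.
With a per-unit subsidy paid to sellers, each receives p + 15 per unit sold, so supply becomes qs = (p + 15) + 339.
New equilibrium: buyers pay $11, sellers receive $26, q = 365. (Wedge: pb − ps = −15.)
Gain to buyers: $5; to sellers: $10. (They sum to $15.)

Buyers gain $5 per kilogram; sellers gain $10 per kilogram.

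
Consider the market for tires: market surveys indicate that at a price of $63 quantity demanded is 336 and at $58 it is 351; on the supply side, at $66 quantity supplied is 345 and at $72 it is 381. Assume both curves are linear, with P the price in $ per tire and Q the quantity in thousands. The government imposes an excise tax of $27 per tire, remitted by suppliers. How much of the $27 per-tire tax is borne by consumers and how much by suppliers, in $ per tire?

Consumers bear $18 per tire; suppliers bear $9 per tire.

Demand slope: (351 − 336)/(58 − 63) = -3, so Qd = 525 − 3P.
Supply slope: (381 − 345)/(72 − 66) = 6, so Qs = 6P − 51.
Before the tax: set 525 − 3P = 6P − 51 → P* = $64, Q* = 333.
With the tax collected from suppliers, supply shifts: Qs = 6(P − 27) − 51.
Solving gives Q = 279 with consumers paying $82 and suppliers receiving $55 (the $27 wedge).
Burden on consumers: $18; on suppliers: $9. (They sum to $27.)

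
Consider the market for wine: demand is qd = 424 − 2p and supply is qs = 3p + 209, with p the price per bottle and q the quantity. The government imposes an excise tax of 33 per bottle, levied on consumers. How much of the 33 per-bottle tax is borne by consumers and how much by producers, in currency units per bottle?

Consumers bear 19.8 per bottle; producers bear 13.2 per bottle.

Before the tax: set 424 − 2p = 3p + 209 → p* = 43, q* = 338.
With the tax collected from consumers, demand (in seller-price terms) shifts: qd = 424 − 2(p + 33).
Solving gives q = 298.4 with consumers paying 62.8 and producers receiving 29.8 (the 33 wedge).
Burden on consumers: 19.8; on producers: 13.2. (They sum to 33.)
The less price-elastic side of the market bears the larger share of a per-unit tax.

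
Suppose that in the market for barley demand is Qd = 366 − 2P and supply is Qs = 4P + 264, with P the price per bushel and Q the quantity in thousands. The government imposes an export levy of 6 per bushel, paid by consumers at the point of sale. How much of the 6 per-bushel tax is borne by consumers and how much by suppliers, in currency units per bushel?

Consumers bear 4 per bushel; suppliers bear 2 per bushel.

Without the tax, 366 − 2P = 4P + 264 gives 6P = 102, so P* = 17 and Q* = 332.
With the tax collected from consumers, demand (in seller-price terms) shifts: Qd = 366 − 2(P + 6).
New equilibrium: consumers pay 21, suppliers receive 15, Q = 324. (Wedge: Pb − Ps = 6.)
Burden on consumers: 4; on suppliers: 2. (They sum to 6.)
The less price-elastic side of the market bears the larger share of a per-unit tax.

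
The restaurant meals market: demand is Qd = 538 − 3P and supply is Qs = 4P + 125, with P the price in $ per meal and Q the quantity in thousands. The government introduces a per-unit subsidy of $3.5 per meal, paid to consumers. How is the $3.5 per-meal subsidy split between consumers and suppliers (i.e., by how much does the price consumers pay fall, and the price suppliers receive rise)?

Consumers gain $2 per meal; suppliers gain $1.5 per meal.

Without the subsidy, 538 − 3P = 4P + 125 gives 7P = 413, so P* = $59 and Q* = 361.
With a per-unit subsidy paid to consumers, each effectively pays P − 3.5, so demand becomes Qd = 538 − 3(P − 3.5).
Solving gives Q = 367 with consumers paying $57 and suppliers receiving $60.5 (the $3.5 wedge).
Gain to consumers: $2; to suppliers: $1.5. (They sum to $3.5.)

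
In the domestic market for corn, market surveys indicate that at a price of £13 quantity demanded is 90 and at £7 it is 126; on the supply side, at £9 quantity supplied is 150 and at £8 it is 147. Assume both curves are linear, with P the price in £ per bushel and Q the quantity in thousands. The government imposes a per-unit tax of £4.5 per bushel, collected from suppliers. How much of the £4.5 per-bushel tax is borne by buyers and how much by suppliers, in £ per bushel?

Demand slope: (126 − 90)/(7 − 13) = -6, so Qd = 168 − 6P.
Supply slope: (147 − 150)/(8 − 9) = 3, so Qs = 3P + 123.
Without the tax, 168 − 6P = 3P + 123 gives 9P = 45, so P* = £5 and Q* = 138.
With the tax collected from suppliers, supply shifts: Qs = 3(P − 4.5) + 123.
Solving gives Q = 129 with buyers paying £6.5 and suppliers receiving £2 (the £4.5 wedge).
Burden on buyers: £1.5; on suppliers: £3. (They sum to £4.5.)
The less price-elastic side of the market bears the larger share of a per-unit tax.

Buyers bear £1.5 per bushel; suppliers bear £3 per bushel.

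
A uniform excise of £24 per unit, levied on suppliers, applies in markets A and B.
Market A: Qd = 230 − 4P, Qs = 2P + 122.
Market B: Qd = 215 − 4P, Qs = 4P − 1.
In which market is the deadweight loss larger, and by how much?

Market B, by £192.

Market A: pre-tax P* = £18, Q* = 158; post-tax Q = 126; deadweight loss = £384.
Market B: pre-tax P* = £27, Q* = 107; post-tax Q = 59; deadweight loss = £576.
Difference: £384 vs £576 → market B is larger by £192.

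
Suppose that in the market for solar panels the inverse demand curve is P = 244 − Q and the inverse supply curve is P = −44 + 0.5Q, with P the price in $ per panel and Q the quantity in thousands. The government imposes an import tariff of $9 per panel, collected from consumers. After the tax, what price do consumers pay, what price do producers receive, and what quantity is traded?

Rewrite in direct form: Qd = 244 − P and Qs = 2P + 88.
Before the tax: set 244 − P = 2P + 88 → P* = $52, Q* = 192.
With the tax collected from consumers, demand (in seller-price terms) shifts: Qd = 244 − (P + 9).
Solving gives Q = 186 with consumers paying $58 and producers receiving $49 (the $9 wedge).
The less price-elastic side of the market bears the larger share of a per-unit tax.

Consumers pay $58; producers receive $49; quantity = 186.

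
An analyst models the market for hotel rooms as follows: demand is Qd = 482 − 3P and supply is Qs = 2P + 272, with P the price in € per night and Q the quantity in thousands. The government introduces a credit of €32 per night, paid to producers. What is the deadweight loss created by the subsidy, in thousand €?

Before the subsidy: set 482 − 3P = 2P + 272 → P* = €42, Q* = 356.
With a per-unit subsidy paid to producers, each receives P + 32 per unit sold, so supply becomes Qs = 2(P + 32) + 272.
Solving gives Q = 394.4 with buyers paying €29.2 and producers receiving €61.2 (the €32 wedge).
Quantity rises by |ΔQ| = |356 − 394.4| = 38.4.
DWL = ½ · t · |ΔQ| = ½ · 32 · 38.4 = €614.4.

Deadweight loss = €614.4 thousand.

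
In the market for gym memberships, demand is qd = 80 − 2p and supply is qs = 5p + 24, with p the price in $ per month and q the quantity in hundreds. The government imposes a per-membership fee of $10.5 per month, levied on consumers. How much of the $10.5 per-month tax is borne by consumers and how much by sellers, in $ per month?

Before the tax: set 80 − 2p = 5p + 24 → p* = $8, q* = 64.
With the tax collected from consumers, demand (in seller-price terms) shifts: qd = 80 − 2(p + 10.5).
New equilibrium: consumers pay $15.5, sellers receive $5, q = 49. (Wedge: pb − ps = 10.5.)
Burden on consumers: $7.5; on sellers: $3. (They sum to $10.5.)
The less price-elastic side of the market bears the larger share of a per-unit tax.

Consumers bear $7.5 per month; sellers bear $3 per month.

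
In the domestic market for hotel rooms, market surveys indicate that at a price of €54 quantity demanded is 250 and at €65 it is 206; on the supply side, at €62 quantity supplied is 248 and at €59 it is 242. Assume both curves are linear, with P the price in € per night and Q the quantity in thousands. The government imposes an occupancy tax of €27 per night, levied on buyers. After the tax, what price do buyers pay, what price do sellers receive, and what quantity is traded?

Demand slope: (206 − 250)/(65 − 54) = -4, so Qd = 466 − 4P.
Supply slope: (242 − 248)/(59 − 62) = 2, so Qs = 2P + 124.
Before the tax: set 466 − 4P = 2P + 124 → P* = €57, Q* = 238.
With the tax collected from buyers, demand (in seller-price terms) shifts: Qd = 466 − 4(P + 27).
New equilibrium: buyers pay €66, sellers receive €39, Q = 202. (Wedge: Pb − Ps = 27.)

Buyers pay €66; sellers receive €39; quantity = 202.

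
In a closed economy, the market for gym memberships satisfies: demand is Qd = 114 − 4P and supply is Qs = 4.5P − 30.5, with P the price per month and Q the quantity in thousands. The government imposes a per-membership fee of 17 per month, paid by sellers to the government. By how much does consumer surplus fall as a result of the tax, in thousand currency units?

Without the tax, 114 − 4P = 4.5P − 30.5 gives 8.5P = 144.5, so P* = 17 and Q* = 46.
With the tax collected from sellers, supply shifts: Qs = 4.5(P − 17) − 30.5.
Solving gives Q = 10 with consumers paying 26 and sellers receiving 9 (the 17 wedge).
ΔCS is the trapezoid between Q = 10 and Q = 46 of height 9: ½ · (46 + 10) · 9 = 252.

Consumer surplus falls by 252 thousand.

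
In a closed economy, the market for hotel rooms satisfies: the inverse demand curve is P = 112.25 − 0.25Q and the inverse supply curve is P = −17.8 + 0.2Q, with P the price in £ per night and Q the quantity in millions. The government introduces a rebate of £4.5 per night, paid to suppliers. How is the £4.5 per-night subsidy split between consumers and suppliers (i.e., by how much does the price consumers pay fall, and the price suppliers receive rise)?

Inverting to Q(P) form: Qd = 449 − 4P; Qs = 5P + 89.
Before the subsidy: set 449 − 4P = 5P + 89 → P* = £40, Q* = 289.
With a per-unit subsidy paid to suppliers, each receives P + 4.5 per unit sold, so supply becomes Qs = 5(P + 4.5) + 89.
Solving gives Q = 299 with consumers paying £37.5 and suppliers receiving £42 (the £4.5 wedge).
Gain to consumers: £2.5; to suppliers: £2. (They sum to £4.5.)

Consumers gain £2.5 per night; suppliers gain £2 per night.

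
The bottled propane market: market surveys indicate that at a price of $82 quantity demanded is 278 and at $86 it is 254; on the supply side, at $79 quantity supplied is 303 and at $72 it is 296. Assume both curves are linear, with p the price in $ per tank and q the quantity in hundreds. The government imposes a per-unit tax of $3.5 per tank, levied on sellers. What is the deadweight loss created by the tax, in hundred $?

Deadweight loss = $5.25 hundred.

Demand slope: (254 − 278)/(86 − 82) = -6, so qd = 770 − 6p.
Supply slope: (296 − 303)/(72 − 79) = 1, so qs = p + 224.
Without the tax, 770 − 6p = p + 224 gives 7p = 546, so p* = $78 and q* = 302.
With the tax collected from sellers, supply shifts: qs = (p − 3.5) + 224.
Solving gives q = 299 with consumers paying $78.5 and sellers receiving $75 (the $3.5 wedge).
Quantity falls by |ΔQ| = |302 − 299| = 3.
DWL = ½ · t · |ΔQ| = ½ · 3.5 · 3 = $5.25.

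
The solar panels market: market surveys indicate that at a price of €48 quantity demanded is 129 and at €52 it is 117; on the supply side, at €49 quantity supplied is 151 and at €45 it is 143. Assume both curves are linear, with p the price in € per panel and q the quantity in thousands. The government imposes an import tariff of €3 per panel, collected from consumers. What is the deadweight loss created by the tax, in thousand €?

Deadweight loss = €5.4 thousand.

Demand slope: (117 − 129)/(52 − 48) = -3, so qd = 273 − 3p.
Supply slope: (143 − 151)/(45 − 49) = 2, so qs = 2p + 53.
Without the tax, 273 − 3p = 2p + 53 gives 5p = 220, so p* = €44 and q* = 141.
With the tax collected from consumers, demand (in seller-price terms) shifts: qd = 273 − 3(p + 3).
Solving gives q = 137.4 with consumers paying €45.2 and suppliers receiving €42.2 (the €3 wedge).
Quantity falls by |ΔQ| = |141 − 137.4| = 3.6.
DWL = ½ · t · |ΔQ| = ½ · 3 · 3.6 = €5.4.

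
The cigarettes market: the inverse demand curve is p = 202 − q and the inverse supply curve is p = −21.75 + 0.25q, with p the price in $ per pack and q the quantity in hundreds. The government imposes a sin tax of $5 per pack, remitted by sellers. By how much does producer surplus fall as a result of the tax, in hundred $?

Inverting to q(p) form: qd = 202 − p; qs = 4p + 87.
Before the tax: set 202 − p = 4p + 87 → p* = $23, q* = 179.
With the tax collected from sellers, supply shifts: qs = 4(p − 5) + 87.
Solving gives q = 175 with buyers paying $27 and sellers receiving $22 (the $5 wedge).
ΔPS is the trapezoid between Q = 175 and Q = 179 of height $1: ½ · (179 + 175) · 1 = $177.

Producer surplus falls by $177 hundred.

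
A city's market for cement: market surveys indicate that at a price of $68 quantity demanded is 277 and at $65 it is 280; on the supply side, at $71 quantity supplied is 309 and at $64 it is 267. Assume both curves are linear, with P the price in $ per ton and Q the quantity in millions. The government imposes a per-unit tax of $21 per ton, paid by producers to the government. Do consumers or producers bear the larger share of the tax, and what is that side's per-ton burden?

Demand slope: (280 − 277)/(65 − 68) = -1, so Qd = 345 − P.
Supply slope: (267 − 309)/(64 − 71) = 6, so Qs = 6P − 117.
Before the tax: set 345 − P = 6P − 117 → P* = $66, Q* = 279.
With the tax collected from producers, supply shifts: Qs = 6(P − 21) − 117.
Solving gives Q = 261 with consumers paying $84 and producers receiving $63 (the $21 wedge).
Per-ton burden: consumers $18, producers $3.
Consumers take the larger share because demand is less price-elastic here (demand slope 1 vs supply slope 6).
The less price-elastic side of the market bears the larger share of a per-unit tax.

Consumers bear the larger share: $18 per ton.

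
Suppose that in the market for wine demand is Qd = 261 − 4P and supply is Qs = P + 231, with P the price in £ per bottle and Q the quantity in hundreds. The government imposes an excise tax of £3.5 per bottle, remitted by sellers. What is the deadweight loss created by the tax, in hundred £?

Without the tax, 261 − 4P = P + 231 gives 5P = 30, so P* = £6 and Q* = 237.
With the tax collected from sellers, supply shifts: Qs = (P − 3.5) + 231.
Solving gives Q = 234.2 with consumers paying £6.7 and sellers receiving £3.2 (the £3.5 wedge).
Quantity falls by |ΔQ| = |237 − 234.2| = 2.8.
DWL = ½ · t · |ΔQ| = ½ · 3.5 · 2.8 = £4.9.

Deadweight loss = £4.9 hundred.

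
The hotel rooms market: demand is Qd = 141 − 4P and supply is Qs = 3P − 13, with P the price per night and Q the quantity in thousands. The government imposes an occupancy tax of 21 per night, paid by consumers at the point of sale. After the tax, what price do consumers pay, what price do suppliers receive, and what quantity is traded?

Before the tax: set 141 − 4P = 3P − 13 → P* = 22, Q* = 53.
With the tax collected from consumers, demand (in seller-price terms) shifts: Qd = 141 − 4(P + 21).
Solving gives Q = 17 with consumers paying 31 and suppliers receiving 10 (the 21 wedge).

Consumers pay 31; suppliers receive 10; quantity = 17.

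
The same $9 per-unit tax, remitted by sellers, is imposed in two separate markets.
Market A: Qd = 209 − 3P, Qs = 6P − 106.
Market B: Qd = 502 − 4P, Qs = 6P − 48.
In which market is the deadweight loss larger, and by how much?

Market A: pre-tax P* = $35, Q* = 104; post-tax Q = 86; deadweight loss = $81.
Market B: pre-tax P* = $55, Q* = 282; post-tax Q = 260.4; deadweight loss = $97.2.
Difference: $81 vs $97.2 → market B is larger by $16.2.

Market B, by $16.2.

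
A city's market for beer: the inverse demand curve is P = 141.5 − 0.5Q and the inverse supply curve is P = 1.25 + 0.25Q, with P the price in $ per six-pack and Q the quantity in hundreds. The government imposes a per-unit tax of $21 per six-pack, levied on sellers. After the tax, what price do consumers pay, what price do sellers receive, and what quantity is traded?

Consumers pay $62; sellers receive $41; quantity = 159.

Inverting to Q(P) form: Qd = 283 − 2P; Qs = 4P − 5.
Without the tax, 283 − 2P = 4P − 5 gives 6P = 288, so P* = $48 and Q* = 187.
With the tax collected from sellers, supply shifts: Qs = 4(P − 21) − 5.
New equilibrium: consumers pay $62, sellers receive $41, Q = 159. (Wedge: Pb − Ps = 21.)
The less price-elastic side of the market bears the larger share of a per-unit tax.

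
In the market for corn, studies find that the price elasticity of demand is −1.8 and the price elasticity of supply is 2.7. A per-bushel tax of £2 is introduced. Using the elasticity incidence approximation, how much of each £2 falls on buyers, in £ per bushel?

Incidence ratio: buyers' share ≈ εs / (εs + |εd|) = 2.7 / (2.7 + 1.8) = 0.6.
So buyers bear ≈ 0.6 × £2 = £1.2; producers bear £0.8.

Buyers bear ≈ £1.2 per bushel.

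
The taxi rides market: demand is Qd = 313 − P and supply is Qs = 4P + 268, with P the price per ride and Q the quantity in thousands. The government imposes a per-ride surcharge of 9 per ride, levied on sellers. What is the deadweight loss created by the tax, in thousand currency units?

Deadweight loss = 32.4 thousand.

Before the tax: set 313 − P = 4P + 268 → P* = 9, Q* = 304.
With the tax collected from sellers, supply shifts: Qs = 4(P − 9) + 268.
New equilibrium: consumers pay 16.2, sellers receive 7.2, Q = 296.8. (Wedge: Pb − Ps = 9.)
Quantity falls by |ΔQ| = |304 − 296.8| = 7.2.
DWL = ½ · t · |ΔQ| = ½ · 9 · 7.2 = 32.4.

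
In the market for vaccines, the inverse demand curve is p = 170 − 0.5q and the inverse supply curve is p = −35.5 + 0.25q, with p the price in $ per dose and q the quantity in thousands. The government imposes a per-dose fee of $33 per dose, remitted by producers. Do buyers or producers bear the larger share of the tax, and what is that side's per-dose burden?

Buyers bear the larger share: $22 per dose.

Rewrite in direct form: qd = 340 − 2p and qs = 4p + 142.
Before the tax: set 340 − 2p = 4p + 142 → p* = $33, q* = 274.
With the tax collected from producers, supply shifts: qs = 4(p − 33) + 142.
New equilibrium: buyers pay $55, producers receive $22, q = 230. (Wedge: pb − ps = 33.)
Per-dose burden: buyers $22, producers $11.
Buyers take the larger share because demand is less price-elastic here (demand slope 2 vs supply slope 4).
The less price-elastic side of the market bears the larger share of a per-unit tax.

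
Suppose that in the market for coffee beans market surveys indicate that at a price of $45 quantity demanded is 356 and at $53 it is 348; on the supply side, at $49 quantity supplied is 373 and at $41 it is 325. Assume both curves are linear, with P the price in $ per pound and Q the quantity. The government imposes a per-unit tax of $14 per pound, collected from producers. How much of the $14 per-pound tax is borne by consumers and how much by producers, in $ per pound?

Demand slope: (348 − 356)/(53 − 45) = -1, so Qd = 401 − P.
Supply slope: (325 − 373)/(41 − 49) = 6, so Qs = 6P + 79.
Before the tax: set 401 − P = 6P + 79 → P* = $46, Q* = 355.
With the tax collected from producers, supply shifts: Qs = 6(P − 14) + 79.
New equilibrium: consumers pay $58, producers receive $44, Q = 343. (Wedge: Pb − Ps = 14.)
Burden on consumers: $12; on producers: $2. (They sum to $14.)
The less price-elastic side of the market bears the larger share of a per-unit tax.

Consumers bear $12 per pound; producers bear $2 per pound.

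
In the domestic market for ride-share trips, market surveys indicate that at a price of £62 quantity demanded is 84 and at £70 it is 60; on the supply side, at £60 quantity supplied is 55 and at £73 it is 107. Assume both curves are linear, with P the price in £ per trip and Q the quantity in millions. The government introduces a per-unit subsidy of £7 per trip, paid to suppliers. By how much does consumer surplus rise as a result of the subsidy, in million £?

Demand slope: (60 − 84)/(70 − 62) = -3, so Qd = 270 − 3P.
Supply slope: (107 − 55)/(73 − 60) = 4, so Qs = 4P − 185.
Without the subsidy, 270 − 3P = 4P − 185 gives 7P = 455, so P* = £65 and Q* = 75.
With a per-unit subsidy paid to suppliers, each receives P + 7 per unit sold, so supply becomes Qs = 4(P + 7) − 185.
Solving gives Q = 87 with buyers paying £61 and suppliers receiving £68 (the £7 wedge).
ΔCS is the trapezoid between Q = 87 and Q = 75 of height £4: ½ · (75 + 87) · 4 = £324.

Consumer surplus rises by £324 million.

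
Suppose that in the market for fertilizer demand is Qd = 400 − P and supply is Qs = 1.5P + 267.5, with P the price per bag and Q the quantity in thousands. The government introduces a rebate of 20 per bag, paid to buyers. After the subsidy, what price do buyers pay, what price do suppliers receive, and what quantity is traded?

Buyers pay 41; suppliers receive 61; quantity = 359.

Without the subsidy, 400 − P = 1.5P + 267.5 gives 2.5P = 132.5, so P* = 53 and Q* = 347.
With a per-unit subsidy paid to buyers, each effectively pays P − 20, so demand becomes Qd = 400 − (P − 20).
New equilibrium: buyers pay 41, suppliers receive 61, Q = 359. (Wedge: Pb − Ps = −20.)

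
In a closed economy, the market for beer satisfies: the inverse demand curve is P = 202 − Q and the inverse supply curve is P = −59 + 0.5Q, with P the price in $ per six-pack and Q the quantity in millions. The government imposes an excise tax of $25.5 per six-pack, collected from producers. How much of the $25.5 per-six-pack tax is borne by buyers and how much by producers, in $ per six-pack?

Rewrite in direct form: Qd = 202 − P and Qs = 2P + 118.
Without the tax, 202 − P = 2P + 118 gives 3P = 84, so P* = $28 and Q* = 174.
With the tax collected from producers, supply shifts: Qs = 2(P − 25.5) + 118.
New equilibrium: buyers pay $45, producers receive $19.5, Q = 157. (Wedge: Pb − Ps = 25.5.)
Burden on buyers: $17; on producers: $8.5. (They sum to $25.5.)
The less price-elastic side of the market bears the larger share of a per-unit tax.

Buyers bear $17 per six-pack; producers bear $8.5 per six-pack.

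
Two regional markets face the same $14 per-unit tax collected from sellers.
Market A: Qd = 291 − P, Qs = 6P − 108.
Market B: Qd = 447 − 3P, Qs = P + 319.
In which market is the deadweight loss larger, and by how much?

Market A: pre-tax P* = $57, Q* = 234; post-tax Q = 222; deadweight loss = $84.
Market B: pre-tax P* = $32, Q* = 351; post-tax Q = 340.5; deadweight loss = $73.5.
Difference: $84 vs $73.5 → market A is larger by $10.5.

Market A, by $10.5.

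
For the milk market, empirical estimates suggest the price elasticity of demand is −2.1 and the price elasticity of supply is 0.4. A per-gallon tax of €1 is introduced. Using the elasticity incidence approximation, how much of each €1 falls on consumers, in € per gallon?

Consumers bear ≈ €0.16 per gallon.

Incidence ratio: consumers' share ≈ εs / (εs + |εd|) = 0.4 / (0.4 + 2.1) = 0.16.
So consumers bear ≈ 0.16 × €1 = €0.16; suppliers bear €0.84.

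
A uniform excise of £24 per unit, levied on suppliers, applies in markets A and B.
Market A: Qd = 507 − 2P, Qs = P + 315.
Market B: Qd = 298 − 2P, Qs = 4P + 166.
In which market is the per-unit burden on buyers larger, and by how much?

Market A: pre-tax P* = £64, Q* = 379; post-tax Q = 363; per-unit burden on buyers = £8.
Market B: pre-tax P* = £22, Q* = 254; post-tax Q = 222; per-unit burden on buyers = £16.
Difference: £8 vs £16 → market B is larger by £8.

Market B, by £8.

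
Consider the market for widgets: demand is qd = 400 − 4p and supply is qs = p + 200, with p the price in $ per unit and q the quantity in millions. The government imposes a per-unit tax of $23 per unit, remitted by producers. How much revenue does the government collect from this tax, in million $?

Without the tax, 400 − 4p = p + 200 gives 5p = 200, so p* = $40 and q* = 240.
With the tax collected from producers, supply shifts: qs = (p − 23) + 200.
Solving gives q = 221.6 with consumers paying $44.6 and producers receiving $21.6 (the $23 wedge).
Revenue = t · Q = 23 · 221.6 = $5096.8.

Tax revenue = $5096.8 million.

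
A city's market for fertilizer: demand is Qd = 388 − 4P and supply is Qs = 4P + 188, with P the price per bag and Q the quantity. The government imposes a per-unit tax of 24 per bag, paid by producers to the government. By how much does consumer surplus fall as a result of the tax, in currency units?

Consumer surplus falls by 3168.

Before the tax: set 388 − 4P = 4P + 188 → P* = 25, Q* = 288.
With the tax collected from producers, supply shifts: Qs = 4(P − 24) + 188.
Solving gives Q = 240 with consumers paying 37 and producers receiving 13 (the 24 wedge).
ΔCS is the trapezoid between Q = 240 and Q = 288 of height 12: ½ · (288 + 240) · 12 = 3168.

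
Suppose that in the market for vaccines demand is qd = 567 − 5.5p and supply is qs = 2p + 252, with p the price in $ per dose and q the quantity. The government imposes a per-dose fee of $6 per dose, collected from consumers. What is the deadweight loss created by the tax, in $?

Deadweight loss = $26.4.

Without the tax, 567 − 5.5p = 2p + 252 gives 7.5p = 315, so p* = $42 and q* = 336.
With the tax collected from consumers, demand (in seller-price terms) shifts: qd = 567 − 5.5(p + 6).
Solving gives q = 327.2 with consumers paying $43.6 and producers receiving $37.6 (the $6 wedge).
Quantity falls by |ΔQ| = |336 − 327.2| = 8.8.
DWL = ½ · t · |ΔQ| = ½ · 6 · 8.8 = $26.4.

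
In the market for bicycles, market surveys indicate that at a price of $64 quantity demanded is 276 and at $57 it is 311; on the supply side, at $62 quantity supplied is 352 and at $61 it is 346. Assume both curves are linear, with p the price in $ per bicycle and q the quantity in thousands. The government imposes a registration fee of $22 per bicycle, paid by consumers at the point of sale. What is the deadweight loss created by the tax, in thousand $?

Deadweight loss = $660 thousand.

Demand slope: (311 − 276)/(57 − 64) = -5, so qd = 596 − 5p.
Supply slope: (346 − 352)/(61 − 62) = 6, so qs = 6p − 20.
Before the tax: set 596 − 5p = 6p − 20 → p* = $56, q* = 316.
With the tax collected from consumers, demand (in seller-price terms) shifts: qd = 596 − 5(p + 22).
Solving gives q = 256 with consumers paying $68 and suppliers receiving $46 (the $22 wedge).
Quantity falls by |ΔQ| = |316 − 256| = 60.
DWL = ½ · t · |ΔQ| = ½ · 22 · 60 = $660.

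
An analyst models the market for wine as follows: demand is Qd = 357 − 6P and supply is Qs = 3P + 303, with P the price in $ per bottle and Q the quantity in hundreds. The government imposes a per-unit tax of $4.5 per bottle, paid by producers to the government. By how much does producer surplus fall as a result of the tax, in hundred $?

Without the tax, 357 − 6P = 3P + 303 gives 9P = 54, so P* = $6 and Q* = 321.
With the tax collected from producers, supply shifts: Qs = 3(P − 4.5) + 303.
New equilibrium: buyers pay $7.5, producers receive $3, Q = 312. (Wedge: Pb − Ps = 4.5.)
ΔPS is the trapezoid between Q = 312 and Q = 321 of height $3: ½ · (321 + 312) · 3 = $949.5.

Producer surplus falls by $949.5 hundred.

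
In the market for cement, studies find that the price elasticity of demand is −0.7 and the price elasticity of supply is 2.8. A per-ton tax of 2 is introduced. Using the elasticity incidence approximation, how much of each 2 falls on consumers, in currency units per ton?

Consumers bear ≈ 1.6 per ton.

Incidence ratio: consumers' share ≈ εs / (εs + |εd|) = 2.8 / (2.8 + 0.7) = 0.8.
So consumers bear ≈ 0.8 × 2 = 1.6; suppliers bear 0.4.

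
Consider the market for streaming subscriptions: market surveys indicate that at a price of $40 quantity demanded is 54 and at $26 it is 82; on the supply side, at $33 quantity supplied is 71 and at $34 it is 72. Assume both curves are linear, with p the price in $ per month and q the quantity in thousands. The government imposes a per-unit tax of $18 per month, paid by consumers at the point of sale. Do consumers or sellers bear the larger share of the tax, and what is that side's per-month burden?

Demand slope: (82 − 54)/(26 − 40) = -2, so qd = 134 − 2p.
Supply slope: (72 − 71)/(34 − 33) = 1, so qs = p + 38.
Without the tax, 134 − 2p = p + 38 gives 3p = 96, so p* = $32 and q* = 70.
With the tax collected from consumers, demand (in seller-price terms) shifts: qd = 134 − 2(p + 18).
New equilibrium: consumers pay $38, sellers receive $20, q = 58. (Wedge: pb − ps = 18.)
Per-month burden: consumers $6, sellers $12.
Sellers take the larger share because supply is less price-elastic here (demand slope 2 vs supply slope 1).
The less price-elastic side of the market bears the larger share of a per-unit tax.

Sellers bear the larger share: $12 per month.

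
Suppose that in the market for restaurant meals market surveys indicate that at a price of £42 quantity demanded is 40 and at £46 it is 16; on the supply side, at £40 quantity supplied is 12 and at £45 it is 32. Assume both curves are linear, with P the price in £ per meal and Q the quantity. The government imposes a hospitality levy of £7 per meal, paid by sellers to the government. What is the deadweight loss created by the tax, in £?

Demand slope: (16 − 40)/(46 − 42) = -6, so Qd = 292 − 6P.
Supply slope: (32 − 12)/(45 − 40) = 4, so Qs = 4P − 148.
Without the tax, 292 − 6P = 4P − 148 gives 10P = 440, so P* = £44 and Q* = 28.
With the tax collected from sellers, supply shifts: Qs = 4(P − 7) − 148.
Solving gives Q = 11.2 with buyers paying £46.8 and sellers receiving £39.8 (the £7 wedge).
Quantity falls by |ΔQ| = |28 − 11.2| = 16.8.
DWL = ½ · t · |ΔQ| = ½ · 7 · 16.8 = £58.8.

Deadweight loss = £58.8.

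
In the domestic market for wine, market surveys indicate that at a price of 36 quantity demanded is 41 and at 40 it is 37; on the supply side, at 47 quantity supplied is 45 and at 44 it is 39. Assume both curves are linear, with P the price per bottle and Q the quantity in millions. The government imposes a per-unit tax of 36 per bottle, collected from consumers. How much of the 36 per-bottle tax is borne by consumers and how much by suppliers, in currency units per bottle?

Demand slope: (37 − 41)/(40 − 36) = -1, so Qd = 77 − P.
Supply slope: (39 − 45)/(44 − 47) = 2, so Qs = 2P − 49.
Before the tax: set 77 − P = 2P − 49 → P* = 42, Q* = 35.
With the tax collected from consumers, demand (in seller-price terms) shifts: Qd = 77 − (P + 36).
New equilibrium: consumers pay 66, suppliers receive 30, Q = 11. (Wedge: Pb − Ps = 36.)
Burden on consumers: 24; on suppliers: 12. (They sum to 36.)
The less price-elastic side of the market bears the larger share of a per-unit tax.

Consumers bear 24 per bottle; suppliers bear 12 per bottle.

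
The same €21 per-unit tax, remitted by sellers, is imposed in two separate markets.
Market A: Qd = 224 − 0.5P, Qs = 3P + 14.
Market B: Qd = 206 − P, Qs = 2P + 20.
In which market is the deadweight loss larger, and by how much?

Market A: pre-tax P* = €60, Q* = 194; post-tax Q = 185; deadweight loss = €94.5.
Market B: pre-tax P* = €62, Q* = 144; post-tax Q = 130; deadweight loss = €147.
Difference: €94.5 vs €147 → market B is larger by €52.5.

Market B, by €52.5.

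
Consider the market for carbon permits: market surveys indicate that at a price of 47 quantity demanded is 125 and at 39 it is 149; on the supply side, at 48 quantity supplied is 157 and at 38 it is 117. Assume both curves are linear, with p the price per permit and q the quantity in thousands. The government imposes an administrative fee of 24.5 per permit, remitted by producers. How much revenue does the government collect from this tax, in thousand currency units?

Tax revenue = 2327.5 thousand.

Demand slope: (149 − 125)/(39 − 47) = -3, so qd = 266 − 3p.
Supply slope: (117 − 157)/(38 − 48) = 4, so qs = 4p − 35.
Before the tax: set 266 − 3p = 4p − 35 → p* = 43, q* = 137.
With the tax collected from producers, supply shifts: qs = 4(p − 24.5) − 35.
New equilibrium: buyers pay 57, producers receive 32.5, q = 95. (Wedge: pb − ps = 24.5.)
Revenue = t · Q = 24.5 · 95 = 2327.5.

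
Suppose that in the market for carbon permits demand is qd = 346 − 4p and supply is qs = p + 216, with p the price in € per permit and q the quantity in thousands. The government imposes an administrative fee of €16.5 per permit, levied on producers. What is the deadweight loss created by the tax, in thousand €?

Deadweight loss = €108.9 thousand.

Without the tax, 346 − 4p = p + 216 gives 5p = 130, so p* = €26 and q* = 242.
With the tax collected from producers, supply shifts: qs = (p − 16.5) + 216.
New equilibrium: consumers pay €29.3, producers receive €12.8, q = 228.8. (Wedge: pb − ps = 16.5.)
Quantity falls by |ΔQ| = |242 − 228.8| = 13.2.
DWL = ½ · t · |ΔQ| = ½ · 16.5 · 13.2 = €108.9.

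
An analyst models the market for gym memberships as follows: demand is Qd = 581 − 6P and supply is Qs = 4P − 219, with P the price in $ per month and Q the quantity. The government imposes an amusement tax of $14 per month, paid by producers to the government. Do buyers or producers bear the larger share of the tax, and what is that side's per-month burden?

Without the tax, 581 − 6P = 4P − 219 gives 10P = 800, so P* = $80 and Q* = 101.
With the tax collected from producers, supply shifts: Qs = 4(P − 14) − 219.
New equilibrium: buyers pay $85.6, producers receive $71.6, Q = 67.4. (Wedge: Pb − Ps = 14.)
Per-month burden: buyers $5.6, producers $8.4.
Producers take the larger share because supply is less price-elastic here (demand slope 6 vs supply slope 4).

Producers bear the larger share: $8.4 per month.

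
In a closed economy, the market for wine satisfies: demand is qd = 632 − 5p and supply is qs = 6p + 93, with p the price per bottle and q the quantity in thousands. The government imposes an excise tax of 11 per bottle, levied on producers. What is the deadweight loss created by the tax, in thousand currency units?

Before the tax: set 632 − 5p = 6p + 93 → p* = 49, q* = 387.
With the tax collected from producers, supply shifts: qs = 6(p − 11) + 93.
New equilibrium: buyers pay 55, producers receive 44, q = 357. (Wedge: pb − ps = 11.)
Quantity falls by |ΔQ| = |387 − 357| = 30.
DWL = ½ · t · |ΔQ| = ½ · 11 · 30 = 165.

Deadweight loss = 165 thousand.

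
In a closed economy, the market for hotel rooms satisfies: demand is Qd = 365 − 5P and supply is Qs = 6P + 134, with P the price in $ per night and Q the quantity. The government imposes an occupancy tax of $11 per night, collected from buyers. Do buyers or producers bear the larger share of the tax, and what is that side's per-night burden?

Without the tax, 365 − 5P = 6P + 134 gives 11P = 231, so P* = $21 and Q* = 260.
With the tax collected from buyers, demand (in seller-price terms) shifts: Qd = 365 − 5(P + 11).
New equilibrium: buyers pay $27, producers receive $16, Q = 230. (Wedge: Pb − Ps = 11.)
Per-night burden: buyers $6, producers $5.
Buyers take the larger share because demand is less price-elastic here (demand slope 5 vs supply slope 6).

Buyers bear the larger share: $6 per night.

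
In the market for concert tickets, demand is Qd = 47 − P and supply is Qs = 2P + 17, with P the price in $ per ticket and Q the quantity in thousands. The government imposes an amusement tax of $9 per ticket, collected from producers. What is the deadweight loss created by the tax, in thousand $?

Deadweight loss = $27 thousand.

Before the tax: set 47 − P = 2P + 17 → P* = $10, Q* = 37.
With the tax collected from producers, supply shifts: Qs = 2(P − 9) + 17.
New equilibrium: consumers pay $16, producers receive $7, Q = 31. (Wedge: Pb − Ps = 9.)
Quantity falls by |ΔQ| = |37 − 31| = 6.
DWL = ½ · t · |ΔQ| = ½ · 9 · 6 = $27.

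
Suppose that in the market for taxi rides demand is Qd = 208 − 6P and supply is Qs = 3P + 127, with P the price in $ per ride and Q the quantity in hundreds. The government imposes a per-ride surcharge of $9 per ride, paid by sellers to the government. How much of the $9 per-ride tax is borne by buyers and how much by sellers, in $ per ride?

Buyers bear $3 per ride; sellers bear $6 per ride.

Without the tax, 208 − 6P = 3P + 127 gives 9P = 81, so P* = $9 and Q* = 154.
With the tax collected from sellers, supply shifts: Qs = 3(P − 9) + 127.
New equilibrium: buyers pay $12, sellers receive $3, Q = 136. (Wedge: Pb − Ps = 9.)
Burden on buyers: $3; on sellers: $6. (They sum to $9.)
The less price-elastic side of the market bears the larger share of a per-unit tax.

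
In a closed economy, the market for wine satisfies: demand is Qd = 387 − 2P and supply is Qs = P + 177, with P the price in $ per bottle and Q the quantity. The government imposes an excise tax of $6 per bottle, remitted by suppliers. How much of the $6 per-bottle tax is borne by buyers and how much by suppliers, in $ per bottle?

Buyers bear $2 per bottle; suppliers bear $4 per bottle.

Before the tax: set 387 − 2P = P + 177 → P* = $70, Q* = 247.
With the tax collected from suppliers, supply shifts: Qs = (P − 6) + 177.
Solving gives Q = 243 with buyers paying $72 and suppliers receiving $66 (the $6 wedge).
Burden on buyers: $2; on suppliers: $4. (They sum to $6.)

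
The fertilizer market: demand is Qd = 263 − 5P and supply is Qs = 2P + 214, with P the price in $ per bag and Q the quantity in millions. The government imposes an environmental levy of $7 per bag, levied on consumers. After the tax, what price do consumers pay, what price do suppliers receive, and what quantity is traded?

Without the tax, 263 − 5P = 2P + 214 gives 7P = 49, so P* = $7 and Q* = 228.
With the tax collected from consumers, demand (in seller-price terms) shifts: Qd = 263 − 5(P + 7).
Solving gives Q = 218 with consumers paying $9 and suppliers receiving $2 (the $7 wedge).
The less price-elastic side of the market bears the larger share of a per-unit tax.

Consumers pay $9; suppliers receive $2; quantity = 218.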